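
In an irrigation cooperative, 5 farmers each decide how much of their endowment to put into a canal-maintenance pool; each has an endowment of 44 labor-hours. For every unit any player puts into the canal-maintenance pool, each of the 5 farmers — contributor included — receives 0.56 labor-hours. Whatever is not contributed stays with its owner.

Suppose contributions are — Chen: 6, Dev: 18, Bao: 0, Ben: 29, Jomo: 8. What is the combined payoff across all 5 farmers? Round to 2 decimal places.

329.80 labor-hours

Total contributed: 6 + 18 + 0 + 29 + 8 = 61; total kept: 5 × 44 − 61 = 159.
The canal-maintenance pool pays out 0.56 × 5 × 61 = 170.80 in aggregate.
Group total = 159 + 170.80 = 329.80.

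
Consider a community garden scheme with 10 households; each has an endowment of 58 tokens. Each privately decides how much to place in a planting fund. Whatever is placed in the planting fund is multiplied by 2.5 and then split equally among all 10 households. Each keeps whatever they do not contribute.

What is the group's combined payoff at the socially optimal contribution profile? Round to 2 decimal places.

1450.00 tokens

Each contributed unit returns 2.500 to the group as a whole (0.2500 to each of 10 players), which exceeds 1, so the social optimum is full contribution: group total = 2.500 × 580 = 1450.00.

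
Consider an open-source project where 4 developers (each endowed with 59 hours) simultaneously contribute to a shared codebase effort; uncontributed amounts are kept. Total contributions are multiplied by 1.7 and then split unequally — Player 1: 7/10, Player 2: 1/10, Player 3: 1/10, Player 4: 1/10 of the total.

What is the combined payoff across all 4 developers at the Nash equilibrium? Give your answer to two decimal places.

277.30 hours

Player j's private return per contributed unit is 1.7 × (j's share). Contributing is weakly dominant for j when that share is at least 1/1.7 = 0.5882, and contributing 0 is dominant otherwise.
Only Player 1 (7/10) clears that bar, contributing 59; the remaining 3 contribute 0. Total contributed: 59.
The shared codebase effort pays out 1.7 × 59 = 100.30 in total (split across the unequal shares, but the aggregate is all that matters for the group sum).
The 3 free-riders keep 59 each, adding 177. Group total = 177 + 100.30 = 277.30.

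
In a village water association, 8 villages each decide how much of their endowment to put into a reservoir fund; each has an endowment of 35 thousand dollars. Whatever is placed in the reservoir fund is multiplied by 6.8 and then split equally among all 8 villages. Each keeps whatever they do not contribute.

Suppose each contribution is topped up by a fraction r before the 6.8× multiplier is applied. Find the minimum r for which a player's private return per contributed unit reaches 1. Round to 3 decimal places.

0.176

With matching at rate r, one contributed unit becomes (1 + r) in the reservoir fund and returns 6.8 × (1 + r) / 8 to the contributor.
Setting this equal to 1: 1 + r = 8/6.8 = 1.1765.
So the minimum matching rate is r = 1.1765 − 1 = 0.176.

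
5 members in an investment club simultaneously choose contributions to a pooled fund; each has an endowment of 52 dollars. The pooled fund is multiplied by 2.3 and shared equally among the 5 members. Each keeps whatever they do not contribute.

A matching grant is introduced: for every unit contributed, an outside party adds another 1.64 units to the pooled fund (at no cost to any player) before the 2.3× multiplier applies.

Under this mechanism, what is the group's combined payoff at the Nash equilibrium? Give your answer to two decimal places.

Under the mechanism each unit contributed yields 2.3 × 2.64 / 5 = 1.2144 back to its contributor per unit of net cost, which exceeds 1, making full contribution the dominant choice for everyone.
At the Nash equilibrium everyone contributes 52. Group total payoff = 2.3 × 2.64 × 260 = 1578.72.

1578.72 dollars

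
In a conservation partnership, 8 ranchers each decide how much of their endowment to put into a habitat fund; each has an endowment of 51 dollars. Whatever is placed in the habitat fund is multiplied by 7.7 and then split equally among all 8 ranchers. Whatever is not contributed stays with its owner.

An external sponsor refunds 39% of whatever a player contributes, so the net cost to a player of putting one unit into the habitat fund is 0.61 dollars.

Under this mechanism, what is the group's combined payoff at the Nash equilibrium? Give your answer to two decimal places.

3300.72 dollars

With the mechanism, a contributed unit returns (7.7/8) / 0.61 = 1.5779 per unit of net cost to the contributor — now above 1 — so contributing fully is weakly dominant for every player.
At the Nash equilibrium everyone contributes 51. Group total payoff = 8 × (51 × 0.39 + 7.7 × 51) = 3300.72.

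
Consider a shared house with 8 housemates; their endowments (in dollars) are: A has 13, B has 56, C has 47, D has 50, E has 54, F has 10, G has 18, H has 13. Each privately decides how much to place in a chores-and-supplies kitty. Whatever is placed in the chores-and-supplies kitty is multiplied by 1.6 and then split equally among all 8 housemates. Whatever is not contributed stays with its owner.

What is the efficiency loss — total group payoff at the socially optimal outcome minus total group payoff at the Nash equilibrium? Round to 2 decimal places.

156.60 dollars

The private return per contributed unit is 1.6/8 = 0.2000 < 1 for every player regardless of endowment, so the Nash equilibrium is zero contribution and the group total is Σ E_j = 13 + 56 + 47 + 50 + 54 + 10 + 18 + 13 = 261.
Each contributed unit returns 1.600 to the group, so the social optimum is full contribution by everyone: group total = 1.600 × 261 = 417.60.
Efficiency loss = (1.600 − 1) × 261 = 156.60.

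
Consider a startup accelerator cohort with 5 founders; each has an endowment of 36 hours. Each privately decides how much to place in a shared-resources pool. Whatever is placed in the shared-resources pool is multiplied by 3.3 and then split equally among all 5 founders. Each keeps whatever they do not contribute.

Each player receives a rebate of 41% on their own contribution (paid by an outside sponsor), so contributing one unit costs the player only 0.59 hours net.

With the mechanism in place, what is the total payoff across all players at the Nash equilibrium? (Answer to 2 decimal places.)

667.80 hours

Under the mechanism each unit contributed yields (3.3/5) / 0.59 = 1.1186 back to its contributor per unit of net cost, which exceeds 1, making full contribution the dominant choice for everyone.
At the Nash equilibrium everyone contributes 36. Group total payoff = 5 × (36 × 0.41 + 3.3 × 36) = 667.80.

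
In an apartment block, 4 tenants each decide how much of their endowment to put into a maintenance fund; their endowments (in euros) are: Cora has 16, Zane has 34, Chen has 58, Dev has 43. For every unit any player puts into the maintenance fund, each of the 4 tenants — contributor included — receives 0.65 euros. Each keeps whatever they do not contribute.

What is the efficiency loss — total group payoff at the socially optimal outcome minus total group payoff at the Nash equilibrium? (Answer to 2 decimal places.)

The private return per contributed unit is 0.65 < 1 for everyone, so the Nash equilibrium is zero contribution and the group total is Σ E_j = 16 + 34 + 58 + 43 = 151.
Each contributed unit returns 2.600 to the group, so the social optimum is full contribution by everyone: group total = 2.600 × 151 = 392.60.
Efficiency loss = (2.600 − 1) × 151 = 241.60.

241.60 euros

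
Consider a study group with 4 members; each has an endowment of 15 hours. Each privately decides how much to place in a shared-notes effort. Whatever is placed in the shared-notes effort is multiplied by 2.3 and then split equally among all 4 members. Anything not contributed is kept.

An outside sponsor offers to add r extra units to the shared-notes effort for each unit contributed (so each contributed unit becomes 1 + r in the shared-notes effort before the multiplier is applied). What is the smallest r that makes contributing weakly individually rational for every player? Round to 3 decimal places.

0.739

With matching at rate r, one contributed unit becomes (1 + r) in the shared-notes effort and returns 2.3 × (1 + r) / 4 to the contributor.
Setting this equal to 1: 1 + r = 4/2.3 = 1.7391.
So the minimum matching rate is r = 1.7391 − 1 = 0.739.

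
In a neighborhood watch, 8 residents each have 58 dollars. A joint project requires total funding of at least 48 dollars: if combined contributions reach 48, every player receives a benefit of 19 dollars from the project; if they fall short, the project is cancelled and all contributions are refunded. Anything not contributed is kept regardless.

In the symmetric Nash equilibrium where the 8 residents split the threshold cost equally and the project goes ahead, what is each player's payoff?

71 dollars

Equal share of the threshold: 48/8 = 6.
At this profile no one gains by cutting their contribution: any cut drops the total below 48, the project is cancelled, contributions are refunded, and the deviator ends with 58, which is less than 58 − 6 + 19 = 71. Contributing more than 6 just wastes the excess. So contributing exactly 6 is a best response.
Each player's payoff: 58 − 6 + 19 = 71.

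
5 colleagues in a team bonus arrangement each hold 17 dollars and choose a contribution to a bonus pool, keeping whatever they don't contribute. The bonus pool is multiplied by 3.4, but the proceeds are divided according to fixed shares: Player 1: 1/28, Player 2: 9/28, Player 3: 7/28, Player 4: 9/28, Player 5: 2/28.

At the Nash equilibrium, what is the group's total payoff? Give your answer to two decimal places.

166.60 dollars

Each unit j contributes comes back to j as 3.4 × (j's share), so j prefers to contribute only if that share exceeds 1/3.4 = 0.2941; otherwise keeping the unit dominates.
Player 2 and Player 4 are above the threshold, contributing 17 each; the remaining 3 contribute 0. Total contributed: 34.
The bonus pool pays out 3.4 × 34 = 115.60 in total (split across the unequal shares, but the aggregate is all that matters for the group sum).
The 3 free-riders keep 17 each, adding 51. Group total = 51 + 115.60 = 166.60.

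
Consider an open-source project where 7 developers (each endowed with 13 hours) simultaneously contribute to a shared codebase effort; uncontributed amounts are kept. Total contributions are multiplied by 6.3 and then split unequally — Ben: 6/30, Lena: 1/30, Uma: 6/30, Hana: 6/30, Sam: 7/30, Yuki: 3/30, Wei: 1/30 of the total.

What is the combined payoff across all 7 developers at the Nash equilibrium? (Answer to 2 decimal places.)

Each unit j contributes comes back to j as 6.3 × (j's share), so j prefers to contribute only if that share exceeds 1/6.3 = 0.1587; otherwise keeping the unit dominates.
Ben, Uma, Hana and Sam clear that bar, contributing 13 each; the remaining 3 contribute 0. Total contributed: 52.
The shared codebase effort pays out 6.3 × 52 = 327.60 in total (split across the unequal shares, but the aggregate is all that matters for the group sum).
The 3 free-riders keep 13 each, adding 39. Group total = 39 + 327.60 = 366.60.

366.60 hours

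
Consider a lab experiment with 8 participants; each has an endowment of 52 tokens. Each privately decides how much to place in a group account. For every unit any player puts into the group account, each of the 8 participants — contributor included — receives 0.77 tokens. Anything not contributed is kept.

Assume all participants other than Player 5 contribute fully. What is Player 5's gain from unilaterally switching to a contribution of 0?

11.96 tokens

Switching from a contribution of 52 to 0 lets Player 5 keep an extra 52 tokens, but lowers the group account by 52, which costs Player 5 their own share of that drop: 0.77 × 52 = 40.04.
Net gain = 52 − 40.04 = 11.96. The private return per contributed unit (0.77) is below 1, so free-riding is indeed the best response regardless of what the others do.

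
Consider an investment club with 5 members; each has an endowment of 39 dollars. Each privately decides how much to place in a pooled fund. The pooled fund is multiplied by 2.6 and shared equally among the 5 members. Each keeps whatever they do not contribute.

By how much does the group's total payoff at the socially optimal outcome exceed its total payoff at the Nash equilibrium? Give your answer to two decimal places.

Each contributed unit returns 2.6/5 = 0.5200 to its contributor — below 1 — so contributing 0 is dominant for every player. At the Nash equilibrium everyone keeps their 39, and the group total is 5 × 39 = 195.
Each contributed unit returns 2.600 to the group as a whole (0.5200 to each of 5 players), which exceeds 1, so the social optimum is full contribution: group total = 2.600 × 195 = 507.00.
Efficiency loss = 507.00 − 195 = 312.00.

312.00 dollars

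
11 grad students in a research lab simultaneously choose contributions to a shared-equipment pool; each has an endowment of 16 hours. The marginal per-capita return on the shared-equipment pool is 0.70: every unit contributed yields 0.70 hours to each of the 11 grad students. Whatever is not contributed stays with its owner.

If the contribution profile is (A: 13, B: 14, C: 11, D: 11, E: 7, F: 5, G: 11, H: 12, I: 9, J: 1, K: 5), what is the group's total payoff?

Total contributed: 13 + 14 + 11 + 11 + 7 + 5 + 11 + 12 + 9 + 1 + 5 = 99; total kept: 11 × 16 − 99 = 77.
The shared-equipment pool pays out 0.70 × 11 × 99 = 762.30 in aggregate.
Group total = 77 + 762.30 = 839.30.

839.30 hours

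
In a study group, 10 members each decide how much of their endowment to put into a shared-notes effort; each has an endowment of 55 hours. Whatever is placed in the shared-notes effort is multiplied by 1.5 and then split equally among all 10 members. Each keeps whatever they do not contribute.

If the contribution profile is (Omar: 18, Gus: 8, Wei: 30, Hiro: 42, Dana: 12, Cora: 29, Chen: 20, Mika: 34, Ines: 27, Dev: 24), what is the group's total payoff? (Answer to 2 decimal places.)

672.00 hours

Total contributed: 18 + 8 + 30 + 42 + 12 + 29 + 20 + 34 + 27 + 24 = 244; total kept: 10 × 55 − 244 = 306.
The shared-notes effort pays out 1.5 × 244 = 366.00 in aggregate.
Group total = 306 + 366.00 = 672.00.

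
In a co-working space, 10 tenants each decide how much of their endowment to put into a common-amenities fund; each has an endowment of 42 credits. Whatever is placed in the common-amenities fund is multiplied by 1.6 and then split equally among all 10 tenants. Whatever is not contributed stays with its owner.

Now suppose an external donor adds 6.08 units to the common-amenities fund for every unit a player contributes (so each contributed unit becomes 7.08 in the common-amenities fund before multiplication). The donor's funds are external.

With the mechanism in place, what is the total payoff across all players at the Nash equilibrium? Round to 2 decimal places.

With the mechanism, a contributed unit returns 1.6 × 7.08 / 10 = 1.1328 per unit of net cost to the contributor — now above 1 — so contributing fully is weakly dominant for every player.
At the Nash equilibrium everyone contributes 42. Group total payoff = 1.6 × 7.08 × 420 = 4757.76.

4757.76 credits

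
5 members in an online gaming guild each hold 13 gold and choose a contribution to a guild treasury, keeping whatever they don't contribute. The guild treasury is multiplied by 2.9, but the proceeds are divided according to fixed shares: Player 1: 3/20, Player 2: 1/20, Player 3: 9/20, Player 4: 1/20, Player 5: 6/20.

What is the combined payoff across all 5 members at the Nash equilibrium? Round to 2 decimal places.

89.70 gold

Player j's private return per contributed unit is 2.9 × (j's share). Contributing is weakly dominant for j when that share is at least 1/2.9 = 0.3448, and contributing 0 is dominant otherwise.
The only share above 0.3448 is Player 3's 9/20, contributing 13; the remaining 4 contribute 0. Total contributed: 13.
The guild treasury pays out 2.9 × 13 = 37.70 in total (split across the unequal shares, but the aggregate is all that matters for the group sum).
The 4 free-riders keep 13 each, adding 52. Group total = 52 + 37.70 = 89.70.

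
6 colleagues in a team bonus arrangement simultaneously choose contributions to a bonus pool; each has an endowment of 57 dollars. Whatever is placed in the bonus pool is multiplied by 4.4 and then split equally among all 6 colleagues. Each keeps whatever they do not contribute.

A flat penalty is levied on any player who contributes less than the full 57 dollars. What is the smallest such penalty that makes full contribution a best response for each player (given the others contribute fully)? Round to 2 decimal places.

Given the others contribute fully, the best deviation is to contribute 0 (any partial contribution still incurs the fine and gives up units whose private return 0.7333 is below 1).
Deviating from 57 to 0 saves 57 dollars but forfeits the deviator's share of the drop in the bonus pool: 4.4/6 × 57 = 41.80.
So the deviation gain is 57 − 41.80 = 15.20, and the fine must be at least 15.20 dollars to wipe it out.

15.20 dollars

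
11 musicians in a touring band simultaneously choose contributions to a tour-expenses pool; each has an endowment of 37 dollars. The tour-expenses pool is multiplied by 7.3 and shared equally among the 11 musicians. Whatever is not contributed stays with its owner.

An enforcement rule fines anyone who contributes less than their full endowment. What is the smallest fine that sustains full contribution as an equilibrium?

12.45 dollars

Given the others contribute fully, the best deviation is to contribute 0 (any partial contribution still incurs the fine and gives up units whose private return 0.6636 is below 1).
Deviating from 37 to 0 saves 37 dollars but forfeits the deviator's share of the drop in the tour-expenses pool: 7.3/11 × 37 = 24.55.
So the deviation gain is 37 − 24.55 = 12.45, and the fine must be at least 12.45 dollars to wipe it out.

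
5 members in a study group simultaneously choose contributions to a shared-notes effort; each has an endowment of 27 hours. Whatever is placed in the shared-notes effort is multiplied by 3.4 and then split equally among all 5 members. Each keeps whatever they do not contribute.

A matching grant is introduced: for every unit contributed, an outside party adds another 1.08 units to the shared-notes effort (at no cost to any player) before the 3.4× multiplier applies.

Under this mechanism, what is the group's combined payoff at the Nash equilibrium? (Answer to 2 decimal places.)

954.72 hours

With the mechanism, a contributed unit returns 3.4 × 2.08 / 5 = 1.4144 per unit of net cost to the contributor — now above 1 — so contributing fully is weakly dominant for every player.
So the Nash equilibrium is full contribution by all 5; the group earns 3.4 × 2.08 × 135 = 954.72.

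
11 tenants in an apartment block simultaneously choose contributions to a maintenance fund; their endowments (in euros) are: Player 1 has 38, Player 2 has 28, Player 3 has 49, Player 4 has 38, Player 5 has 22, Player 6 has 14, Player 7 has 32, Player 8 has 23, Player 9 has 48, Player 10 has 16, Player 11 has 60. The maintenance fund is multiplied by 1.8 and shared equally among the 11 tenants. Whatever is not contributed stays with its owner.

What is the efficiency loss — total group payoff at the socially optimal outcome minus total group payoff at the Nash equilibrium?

294.40 euros

The private return per contributed unit is 1.8/11 = 0.1636 < 1 for every player regardless of endowment, so the Nash equilibrium is zero contribution and the group total is Σ E_j = 38 + 28 + 49 + 38 + 22 + 14 + 32 + 23 + 48 + 16 + 60 = 368.
Each contributed unit returns 1.800 to the group, so the social optimum is full contribution by everyone: group total = 1.800 × 368 = 662.40.
Efficiency loss = (1.800 − 1) × 368 = 294.40.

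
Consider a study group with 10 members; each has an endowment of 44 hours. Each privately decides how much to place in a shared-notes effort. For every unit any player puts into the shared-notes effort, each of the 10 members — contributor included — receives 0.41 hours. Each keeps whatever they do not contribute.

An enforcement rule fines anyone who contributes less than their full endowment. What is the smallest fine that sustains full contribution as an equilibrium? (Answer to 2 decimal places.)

25.96 hours

Given the others contribute fully, the best deviation is to contribute 0 (any partial contribution still incurs the fine and gives up units whose private return 0.41 is below 1).
Deviating from 44 to 0 saves 44 hours but forfeits the deviator's share of the drop in the shared-notes effort: 0.41 × 44 = 18.04.
So the deviation gain is 44 − 18.04 = 25.96, and the fine must be at least 25.96 hours to wipe it out.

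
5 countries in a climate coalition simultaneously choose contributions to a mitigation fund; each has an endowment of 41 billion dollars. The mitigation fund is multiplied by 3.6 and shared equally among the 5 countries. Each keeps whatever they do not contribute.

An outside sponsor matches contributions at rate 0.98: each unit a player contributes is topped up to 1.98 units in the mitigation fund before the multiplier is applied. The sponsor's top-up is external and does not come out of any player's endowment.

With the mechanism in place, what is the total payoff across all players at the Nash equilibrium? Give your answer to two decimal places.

The effective private return per unit is now 3.6 × 1.98 / 5 = 1.4256 > 1, so every player's dominant strategy flips to full contribution.
At the Nash equilibrium everyone contributes 41. Group total payoff = 3.6 × 1.98 × 205 = 1461.24.

1461.24 billion dollars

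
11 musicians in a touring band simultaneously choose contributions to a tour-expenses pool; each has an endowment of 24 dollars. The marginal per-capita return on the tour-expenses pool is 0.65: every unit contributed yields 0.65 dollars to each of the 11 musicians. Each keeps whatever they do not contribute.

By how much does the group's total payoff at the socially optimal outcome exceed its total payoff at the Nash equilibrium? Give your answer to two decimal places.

1623.60 dollars

The private return per contributed unit is 0.65 < 1, so contributing 0 is dominant for every player. At the Nash equilibrium everyone keeps their 24, and the group total is 11 × 24 = 264.
Each contributed unit returns 7.150 to the group as a whole (0.65 to each of 11 players), which exceeds 1, so the social optimum is full contribution: group total = 7.150 × 264 = 1887.60.
Efficiency loss = 1887.60 − 264 = 1623.60.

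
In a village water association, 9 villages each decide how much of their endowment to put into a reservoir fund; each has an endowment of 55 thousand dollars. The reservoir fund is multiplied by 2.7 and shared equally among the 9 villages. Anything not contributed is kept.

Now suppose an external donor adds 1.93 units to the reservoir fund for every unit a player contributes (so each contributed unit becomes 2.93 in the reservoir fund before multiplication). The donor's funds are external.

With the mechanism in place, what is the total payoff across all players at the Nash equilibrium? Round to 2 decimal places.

With the mechanism, a contributed unit returns 2.7 × 2.93 / 9 = 0.8790 per unit of net cost — still below 1 — so contributing 0 remains dominant for every player.
Everyone keeps their endowment and the group total is 9 × 55 = 495.

495.00 thousand dollars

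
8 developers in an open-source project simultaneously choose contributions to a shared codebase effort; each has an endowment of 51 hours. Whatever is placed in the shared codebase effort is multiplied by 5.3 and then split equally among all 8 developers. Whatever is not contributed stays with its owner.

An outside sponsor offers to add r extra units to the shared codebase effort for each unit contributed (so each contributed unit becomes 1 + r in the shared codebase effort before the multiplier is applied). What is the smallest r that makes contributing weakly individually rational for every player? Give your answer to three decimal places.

With matching at rate r, one contributed unit becomes (1 + r) in the shared codebase effort and returns 5.3 × (1 + r) / 8 to the contributor.
Setting this equal to 1: 1 + r = 8/5.3 = 1.5094.
So the minimum matching rate is r = 1.5094 − 1 = 0.509.

0.509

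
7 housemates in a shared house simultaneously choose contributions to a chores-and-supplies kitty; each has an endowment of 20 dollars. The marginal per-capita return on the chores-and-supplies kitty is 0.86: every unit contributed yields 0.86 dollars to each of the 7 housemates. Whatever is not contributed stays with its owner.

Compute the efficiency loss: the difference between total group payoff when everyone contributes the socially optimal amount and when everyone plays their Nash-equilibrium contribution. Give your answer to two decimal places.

The private return per contributed unit is 0.86 < 1, so contributing 0 is dominant for every player. At the Nash equilibrium everyone keeps their 20, and the group total is 7 × 20 = 140.
Each contributed unit returns 6.020 to the group as a whole (0.86 to each of 7 players), which exceeds 1, so the social optimum is full contribution: group total = 6.020 × 140 = 842.80.
Efficiency loss = 842.80 − 140 = 702.80.

702.80 dollars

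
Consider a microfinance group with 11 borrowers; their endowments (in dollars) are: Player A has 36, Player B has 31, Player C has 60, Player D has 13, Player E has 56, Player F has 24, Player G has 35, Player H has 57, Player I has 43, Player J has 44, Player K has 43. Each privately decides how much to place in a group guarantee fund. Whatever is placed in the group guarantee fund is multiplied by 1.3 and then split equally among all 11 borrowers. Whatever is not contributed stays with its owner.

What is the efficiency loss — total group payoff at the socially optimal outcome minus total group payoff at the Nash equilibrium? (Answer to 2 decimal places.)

The private return per contributed unit is 1.3/11 = 0.1182 < 1 for every player regardless of endowment, so the Nash equilibrium is zero contribution and the group total is Σ E_j = 36 + 31 + 60 + 13 + 56 + 24 + 35 + 57 + 43 + 44 + 43 = 442.
Each contributed unit returns 1.300 to the group, so the social optimum is full contribution by everyone: group total = 1.300 × 442 = 574.60.
Efficiency loss = (1.300 − 1) × 442 = 132.60.

132.60 dollars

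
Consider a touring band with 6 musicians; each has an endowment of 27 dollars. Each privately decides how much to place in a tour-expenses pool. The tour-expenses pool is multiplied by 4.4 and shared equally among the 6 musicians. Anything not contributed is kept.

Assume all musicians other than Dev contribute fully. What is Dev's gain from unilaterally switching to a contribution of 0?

Switching from a contribution of 27 to 0 lets Dev keep an extra 27 dollars, but lowers the tour-expenses pool by 27, which costs Dev their own share of that drop: 4.4/6 × 27 = 19.80.
Net gain = 27 − 19.80 = 7.20. The private return per contributed unit (0.7333) is below 1, so free-riding is indeed the best response regardless of what the others do.

7.20 dollars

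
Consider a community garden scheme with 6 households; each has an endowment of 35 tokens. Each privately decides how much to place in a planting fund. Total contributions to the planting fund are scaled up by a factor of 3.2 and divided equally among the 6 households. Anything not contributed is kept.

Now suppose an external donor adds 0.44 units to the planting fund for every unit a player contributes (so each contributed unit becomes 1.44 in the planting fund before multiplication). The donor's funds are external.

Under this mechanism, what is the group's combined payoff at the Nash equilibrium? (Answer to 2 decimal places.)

210.00 tokens

Even with the mechanism, each unit contributed returns only 3.2 × 1.44 / 6 = 0.7680 per unit of net cost, so contributing nothing is still dominant.
At the Nash equilibrium no one contributes; group total payoff = 6 × 35 = 210.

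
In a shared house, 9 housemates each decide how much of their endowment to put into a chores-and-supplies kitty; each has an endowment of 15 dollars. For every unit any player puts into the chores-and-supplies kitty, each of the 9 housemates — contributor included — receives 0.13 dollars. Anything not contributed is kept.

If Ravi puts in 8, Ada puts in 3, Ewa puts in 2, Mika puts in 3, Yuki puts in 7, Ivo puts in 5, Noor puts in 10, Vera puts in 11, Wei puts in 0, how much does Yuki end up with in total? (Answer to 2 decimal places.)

Total contributed: 8 + 3 + 2 + 3 + 7 + 5 + 10 + 11 + 0 = 49.
Each receives 0.13 × 49 = 6.37 from the chores-and-supplies kitty.
Yuki keeps 15 − 7 = 8, so Yuki's payoff is 8 + 6.37 = 14.37.

14.37 dollars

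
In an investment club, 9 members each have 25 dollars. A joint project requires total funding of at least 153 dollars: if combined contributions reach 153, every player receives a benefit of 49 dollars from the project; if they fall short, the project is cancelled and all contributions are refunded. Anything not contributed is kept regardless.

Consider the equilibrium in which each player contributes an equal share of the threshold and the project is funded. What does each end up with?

Equal share of the threshold: 153/9 = 17.
At this profile no one gains by cutting their contribution: any cut drops the total below 153, the project is cancelled, contributions are refunded, and the deviator ends with 25, which is less than 25 − 17 + 49 = 57. Contributing more than 17 just wastes the excess. So contributing exactly 17 is a best response.
Each player's payoff: 25 − 17 + 49 = 57.

57 dollars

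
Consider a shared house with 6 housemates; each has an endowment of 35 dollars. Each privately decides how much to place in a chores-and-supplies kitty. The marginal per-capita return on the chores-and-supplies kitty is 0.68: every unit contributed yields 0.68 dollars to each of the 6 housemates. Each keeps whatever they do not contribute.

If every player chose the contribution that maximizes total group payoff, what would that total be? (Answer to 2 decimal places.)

856.80 dollars

Each contributed unit returns 4.080 to the group as a whole (0.68 to each of 6 players), which exceeds 1, so the social optimum is full contribution: group total = 4.080 × 210 = 856.80.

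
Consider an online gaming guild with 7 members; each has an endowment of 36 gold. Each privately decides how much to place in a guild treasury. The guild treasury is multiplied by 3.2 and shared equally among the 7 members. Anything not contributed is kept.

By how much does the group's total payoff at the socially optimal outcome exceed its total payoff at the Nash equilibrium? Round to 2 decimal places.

Each contributed unit returns 3.2/7 = 0.4571 to its contributor — below 1 — so contributing 0 is dominant for every player. At the Nash equilibrium everyone keeps their 36, and the group total is 7 × 36 = 252.
Each contributed unit returns 3.200 to the group as a whole (0.4571 to each of 7 players), which exceeds 1, so the social optimum is full contribution: group total = 3.200 × 252 = 806.40.
Efficiency loss = 806.40 − 252 = 554.40.

554.40 gold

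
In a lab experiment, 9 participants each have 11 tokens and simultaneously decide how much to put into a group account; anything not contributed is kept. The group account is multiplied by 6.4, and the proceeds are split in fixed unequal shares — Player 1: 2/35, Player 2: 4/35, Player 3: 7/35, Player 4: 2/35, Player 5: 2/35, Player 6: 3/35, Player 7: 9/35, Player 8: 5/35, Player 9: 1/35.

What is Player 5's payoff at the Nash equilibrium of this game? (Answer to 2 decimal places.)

Each unit j contributes comes back to j as 6.4 × (j's share), so j prefers to contribute only if that share exceeds 1/6.4 = 0.1563; otherwise keeping the unit dominates.
The shares above 0.1563 belong to Player 3 and Player 7, contributing 11 each; the remaining 7 contribute 0. Total contributed: 22.
Player 5 keeps 11 and receives 6.4 × 22 × 2/35 = 8.05 from the group account, for a payoff of 19.05.

19.05 tokens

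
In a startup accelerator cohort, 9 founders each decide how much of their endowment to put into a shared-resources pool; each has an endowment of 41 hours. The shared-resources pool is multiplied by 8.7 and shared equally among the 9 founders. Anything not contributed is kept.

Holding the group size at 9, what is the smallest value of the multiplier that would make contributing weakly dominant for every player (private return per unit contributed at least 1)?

9

A contributed unit returns (multiplier)/9 to its contributor.
This reaches 1 exactly when the multiplier is 9.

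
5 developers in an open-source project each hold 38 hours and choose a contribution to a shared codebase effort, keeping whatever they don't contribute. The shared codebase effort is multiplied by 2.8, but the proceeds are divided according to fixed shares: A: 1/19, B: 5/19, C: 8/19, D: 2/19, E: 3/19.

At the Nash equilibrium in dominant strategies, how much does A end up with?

43.60 hours

A player with share s gets back 2.8·s per unit contributed, so full contribution is dominant for anyone with s > 1/2.8 = 0.3571 and zero contribution is dominant for anyone below.
C alone (share 8/19) is above the threshold, contributing 38; the remaining 4 contribute 0. Total contributed: 38.
A keeps 38 and receives 2.8 × 38 × 1/19 = 5.60 from the shared codebase effort, for a payoff of 43.60.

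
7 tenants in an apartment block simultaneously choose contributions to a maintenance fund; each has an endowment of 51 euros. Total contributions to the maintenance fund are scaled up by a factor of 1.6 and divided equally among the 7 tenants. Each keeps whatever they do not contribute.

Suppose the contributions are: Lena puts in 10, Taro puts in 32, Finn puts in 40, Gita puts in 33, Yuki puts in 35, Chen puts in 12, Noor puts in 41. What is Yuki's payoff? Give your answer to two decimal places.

62.40 euros

Total contributed: 10 + 32 + 40 + 33 + 35 + 12 + 41 = 203.
Each receives 1.6 × 203 / 7 = 46.40 from the maintenance fund.
Yuki keeps 51 − 35 = 16, so Yuki's payoff is 16 + 46.40 = 62.40.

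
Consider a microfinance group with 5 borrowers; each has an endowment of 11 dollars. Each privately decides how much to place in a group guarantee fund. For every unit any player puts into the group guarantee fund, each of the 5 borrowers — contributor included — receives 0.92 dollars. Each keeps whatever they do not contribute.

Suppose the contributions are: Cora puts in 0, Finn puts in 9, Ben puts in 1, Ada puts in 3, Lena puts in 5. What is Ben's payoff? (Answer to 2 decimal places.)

26.56 dollars

Total contributed: 0 + 9 + 1 + 3 + 5 = 18.
Each receives 0.92 × 18 = 16.56 from the group guarantee fund.
Ben keeps 11 − 1 = 10, so Ben's payoff is 10 + 16.56 = 26.56.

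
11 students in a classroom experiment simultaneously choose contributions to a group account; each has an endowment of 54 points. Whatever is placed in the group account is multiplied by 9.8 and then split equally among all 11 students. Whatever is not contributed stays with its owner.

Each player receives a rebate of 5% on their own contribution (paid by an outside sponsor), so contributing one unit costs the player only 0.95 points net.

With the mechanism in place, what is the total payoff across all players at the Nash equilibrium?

Even with the mechanism, each unit contributed returns only (9.8/11) / 0.95 = 0.9378 per unit of net cost, so contributing nothing is still dominant.
At the Nash equilibrium no one contributes; group total payoff = 11 × 54 = 594.

594.00 points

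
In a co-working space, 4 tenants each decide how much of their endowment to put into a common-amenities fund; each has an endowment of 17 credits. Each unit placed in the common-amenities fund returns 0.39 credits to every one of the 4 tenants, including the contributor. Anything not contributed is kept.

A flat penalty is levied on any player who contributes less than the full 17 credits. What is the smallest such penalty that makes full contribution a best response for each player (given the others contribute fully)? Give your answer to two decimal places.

Given the others contribute fully, the best deviation is to contribute 0 (any partial contribution still incurs the fine and gives up units whose private return 0.39 is below 1).
Deviating from 17 to 0 saves 17 credits but forfeits the deviator's share of the drop in the common-amenities fund: 0.39 × 17 = 6.63.
So the deviation gain is 17 − 6.63 = 10.37, and the fine must be at least 10.37 credits to wipe it out.

10.37 credits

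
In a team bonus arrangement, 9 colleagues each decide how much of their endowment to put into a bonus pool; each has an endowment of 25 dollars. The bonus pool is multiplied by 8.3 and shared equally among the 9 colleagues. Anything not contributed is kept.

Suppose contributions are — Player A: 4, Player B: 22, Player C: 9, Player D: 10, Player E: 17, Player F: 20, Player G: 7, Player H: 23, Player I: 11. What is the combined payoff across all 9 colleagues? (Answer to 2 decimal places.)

1122.90 dollars

Total contributed: 4 + 22 + 9 + 10 + 17 + 20 + 7 + 23 + 11 = 123; total kept: 9 × 25 − 123 = 102.
The bonus pool pays out 8.3 × 123 = 1020.90 in aggregate.
Group total = 102 + 1020.90 = 1122.90.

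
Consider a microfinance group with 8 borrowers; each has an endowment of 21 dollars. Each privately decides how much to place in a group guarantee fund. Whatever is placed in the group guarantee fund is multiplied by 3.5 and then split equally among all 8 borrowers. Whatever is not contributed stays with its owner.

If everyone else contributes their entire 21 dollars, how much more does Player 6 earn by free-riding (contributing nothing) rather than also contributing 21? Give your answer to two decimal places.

Switching from a contribution of 21 to 0 lets Player 6 keep an extra 21 dollars, but lowers the group guarantee fund by 21, which costs Player 6 their own share of that drop: 3.5/8 × 21 = 9.19.
Net gain = 21 − 9.19 = 11.81. The private return per contributed unit (0.4375) is below 1, so free-riding is indeed the best response regardless of what the others do.

11.81 dollars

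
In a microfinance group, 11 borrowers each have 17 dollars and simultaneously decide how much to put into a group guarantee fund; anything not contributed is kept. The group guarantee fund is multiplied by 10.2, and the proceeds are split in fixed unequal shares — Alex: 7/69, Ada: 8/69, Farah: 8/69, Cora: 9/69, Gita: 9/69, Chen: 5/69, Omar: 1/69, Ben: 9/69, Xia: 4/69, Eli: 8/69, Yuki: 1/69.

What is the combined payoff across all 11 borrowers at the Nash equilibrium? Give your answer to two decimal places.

For player j, contributing a unit is worthwhile iff 10.2 × (j's share) ≥ 1, i.e. iff j's share is at least 0.0980.
The shares above 0.0980 belong to Alex, Ada, Farah, Cora, Gita, Ben and Eli, contributing 17 each; the remaining 4 contribute 0. Total contributed: 119.
The group guarantee fund pays out 10.2 × 119 = 1213.80 in total (split across the unequal shares, but the aggregate is all that matters for the group sum).
The 4 free-riders keep 17 each, adding 68. Group total = 68 + 1213.80 = 1281.80.

1281.80 dollars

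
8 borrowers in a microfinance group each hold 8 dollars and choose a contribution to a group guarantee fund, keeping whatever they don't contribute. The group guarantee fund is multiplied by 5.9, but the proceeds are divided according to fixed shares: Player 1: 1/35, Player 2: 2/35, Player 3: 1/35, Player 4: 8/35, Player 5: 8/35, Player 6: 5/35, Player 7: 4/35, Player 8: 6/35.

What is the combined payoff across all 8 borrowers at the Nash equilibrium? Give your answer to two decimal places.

181.60 dollars

Player j's private return per contributed unit is 5.9 × (j's share). Contributing is weakly dominant for j when that share is at least 1/5.9 = 0.1695, and contributing 0 is dominant otherwise.
The shares above 0.1695 belong to Player 4, Player 5 and Player 8, contributing 8 each; the remaining 5 contribute 0. Total contributed: 24.
The group guarantee fund pays out 5.9 × 24 = 141.60 in total (split across the unequal shares, but the aggregate is all that matters for the group sum).
The 5 free-riders keep 8 each, adding 40. Group total = 40 + 141.60 = 181.60.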